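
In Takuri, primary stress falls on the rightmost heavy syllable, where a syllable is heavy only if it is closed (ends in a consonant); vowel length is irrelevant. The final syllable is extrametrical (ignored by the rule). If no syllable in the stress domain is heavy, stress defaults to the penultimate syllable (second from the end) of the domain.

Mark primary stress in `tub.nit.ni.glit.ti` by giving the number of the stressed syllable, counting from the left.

4

The final syllable (5, ti) is extrametrical; the stress domain is syllables 1–4.
Weights: 1 tub H, 2 nit H, 3 ni L, 4 glit H.
Heavy syllables in the domain: 1, 2, 4. The rightmost is syllable 4 (glit).
Primary stress: syllable 4 → tub.nit.ni.ˈglit.ti.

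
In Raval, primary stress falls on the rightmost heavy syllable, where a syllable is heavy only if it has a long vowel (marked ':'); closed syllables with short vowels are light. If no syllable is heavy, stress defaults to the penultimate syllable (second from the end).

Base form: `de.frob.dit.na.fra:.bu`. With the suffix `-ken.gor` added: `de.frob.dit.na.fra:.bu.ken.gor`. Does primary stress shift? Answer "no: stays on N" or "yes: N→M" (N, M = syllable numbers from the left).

Base `de.frob.dit.na.fra:.bu` (6 syllables):
  Weights: 1 de L, 2 frob L, 3 dit L, 4 na L, 5 fra: H, 6 bu L.
  Heavy syllables in the domain: 5. The rightmost is syllable 5 (fra:).
  → primary stress on syllable 5.
Suffixed `de.frob.dit.na.fra:.bu.ken.gor` (8 syllables):
  Weights: 1 de L, 2 frob L, 3 dit L, 4 na L, 5 fra: H, 6 bu L, 7 ken L, 8 gor L.
  Heavy syllables in the domain: 5. The rightmost is syllable 5 (fra:).
  → primary stress on syllable 5.

no: stays on 5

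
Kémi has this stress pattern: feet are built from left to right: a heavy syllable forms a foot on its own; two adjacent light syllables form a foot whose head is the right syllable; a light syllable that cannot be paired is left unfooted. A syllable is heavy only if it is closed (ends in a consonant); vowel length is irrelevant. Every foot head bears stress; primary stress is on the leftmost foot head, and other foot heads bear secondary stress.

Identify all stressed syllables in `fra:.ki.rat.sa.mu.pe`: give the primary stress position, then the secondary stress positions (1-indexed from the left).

primary 2, secondary 3, 5

Weights: 1 fra: L, 2 ki L, 3 rat H, 4 sa L, 5 mu L, 6 pe L.
Parse left to right (heavy = foot alone; LL = one foot; stranded L unfooted): (fra:.ˈki) (ˈrat) (sa.ˈmu) pe.
Foot heads: 2, 3, 5.
Primary stress on the leftmost head = syllable 2.
Secondary stress on 3, 5: fra:.ˈki.ˌrat.sa.ˌmu.pe.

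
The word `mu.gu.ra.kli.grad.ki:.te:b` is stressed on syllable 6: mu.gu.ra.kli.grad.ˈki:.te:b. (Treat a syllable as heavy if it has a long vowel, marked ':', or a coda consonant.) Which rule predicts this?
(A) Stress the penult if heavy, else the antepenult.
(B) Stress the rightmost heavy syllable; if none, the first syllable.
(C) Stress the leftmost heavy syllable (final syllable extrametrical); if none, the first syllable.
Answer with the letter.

A

Rule A → syllable 6 ✓.
Rule B → syllable 7 (observed: 6).
Rule C → syllable 5 (observed: 6).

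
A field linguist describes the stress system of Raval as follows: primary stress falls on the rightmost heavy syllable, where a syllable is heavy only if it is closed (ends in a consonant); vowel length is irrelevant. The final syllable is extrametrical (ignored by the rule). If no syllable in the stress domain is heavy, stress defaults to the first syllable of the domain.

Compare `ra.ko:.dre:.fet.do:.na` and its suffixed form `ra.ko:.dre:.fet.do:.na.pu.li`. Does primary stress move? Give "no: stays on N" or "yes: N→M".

Base `ra.ko:.dre:.fet.do:.na` (6 syllables):
  The final syllable (6, na) is extrametrical; the stress domain is syllables 1–5.
  Weights: 1 ra L, 2 ko: L, 3 dre: L, 4 fet H, 5 do: L.
  Heavy syllables in the domain: 4. The rightmost is syllable 4 (fet).
  → primary stress on syllable 4.
Suffixed `ra.ko:.dre:.fet.do:.na.pu.li` (8 syllables):
  The final syllable (8, li) is extrametrical; the stress domain is syllables 1–7.
  Weights: 1 ra L, 2 ko: L, 3 dre: L, 4 fet H, 5 do: L, 6 na L, 7 pu L.
  Heavy syllables in the domain: 4. The rightmost is syllable 4 (fet).
  → primary stress on syllable 4.

no: stays on 4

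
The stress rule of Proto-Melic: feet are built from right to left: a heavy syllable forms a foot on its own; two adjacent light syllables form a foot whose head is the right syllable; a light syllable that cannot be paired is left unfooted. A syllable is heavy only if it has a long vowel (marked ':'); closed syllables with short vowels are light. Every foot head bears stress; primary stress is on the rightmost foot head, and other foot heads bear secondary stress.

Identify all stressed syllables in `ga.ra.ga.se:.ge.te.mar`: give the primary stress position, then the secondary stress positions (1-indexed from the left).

Weights: 1 ga L, 2 ra L, 3 ga L, 4 se: H, 5 ge L, 6 te L, 7 mar L.
Parse right to left (heavy = foot alone; LL = one foot; stranded L unfooted): ga (ra.ˈga) (ˈse:) ge (te.ˈmar).
Foot heads: 3, 4, 7.
Primary stress on the rightmost head = syllable 7.
Secondary stress on 3, 4: ga.ra.ˌga.ˌse:.ge.te.ˈmar.

primary 7, secondary 3, 4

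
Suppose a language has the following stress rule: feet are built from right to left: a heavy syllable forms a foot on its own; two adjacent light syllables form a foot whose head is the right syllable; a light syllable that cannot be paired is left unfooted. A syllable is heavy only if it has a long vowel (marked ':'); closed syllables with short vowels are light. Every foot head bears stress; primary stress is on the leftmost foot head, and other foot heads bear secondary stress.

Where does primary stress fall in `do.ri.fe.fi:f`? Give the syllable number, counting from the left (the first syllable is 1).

Weights: 1 do L, 2 ri L, 3 fe L, 4 fi:f H.
Parse right to left (heavy = foot alone; LL = one foot; stranded L unfooted): do (ri.ˈfe) (ˈfi:f).
Foot heads: 3, 4.
Primary stress on the leftmost head = syllable 3.
Primary stress: syllable 3 → do.ri.ˈfe.fi:f.

3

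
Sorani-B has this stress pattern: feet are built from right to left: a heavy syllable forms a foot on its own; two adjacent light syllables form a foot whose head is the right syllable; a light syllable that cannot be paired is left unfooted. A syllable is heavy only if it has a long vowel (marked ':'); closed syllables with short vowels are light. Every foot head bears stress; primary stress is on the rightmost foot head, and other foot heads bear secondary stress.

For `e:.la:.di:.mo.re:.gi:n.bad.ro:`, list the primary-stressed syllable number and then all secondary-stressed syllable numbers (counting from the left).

Weights: 1 e: H, 2 la: H, 3 di: H, 4 mo L, 5 re: H, 6 gi:n H, 7 bad L, 8 ro: H.
Parse right to left (heavy = foot alone; LL = one foot; stranded L unfooted): (ˈe:) (ˈla:) (ˈdi:) mo (ˈre:) (ˈgi:n) bad (ˈro:).
Foot heads: 1, 2, 3, 5, 6, 8.
Primary stress on the rightmost head = syllable 8.
Secondary stress on 1, 2, 3, 5, 6: ˌe:.ˌla:.ˌdi:.mo.ˌre:.ˌgi:n.bad.ˈro:.

primary 8, secondary 1, 2, 3, 5, 6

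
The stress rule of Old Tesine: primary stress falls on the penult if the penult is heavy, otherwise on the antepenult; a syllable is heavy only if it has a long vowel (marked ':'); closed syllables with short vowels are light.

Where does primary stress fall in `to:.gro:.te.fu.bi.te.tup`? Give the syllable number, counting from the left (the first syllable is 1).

Weights: 5 bi L, 6 te L, 7 tup L.
The penult (syllable 6, te) is light, so stress falls on the antepenult (syllable 5, bi).
Primary stress: syllable 5 → to:.gro:.te.fu.ˈbi.te.tup.

5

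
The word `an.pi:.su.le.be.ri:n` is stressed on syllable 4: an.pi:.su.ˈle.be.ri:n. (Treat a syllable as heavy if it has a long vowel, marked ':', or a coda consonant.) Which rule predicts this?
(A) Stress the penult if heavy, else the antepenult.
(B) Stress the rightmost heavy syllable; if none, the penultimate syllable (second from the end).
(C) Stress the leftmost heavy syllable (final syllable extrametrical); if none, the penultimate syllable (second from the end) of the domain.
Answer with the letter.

A

Rule A → syllable 4 ✓.
Rule B → syllable 6 (observed: 4).
Rule C → syllable 1 (observed: 4).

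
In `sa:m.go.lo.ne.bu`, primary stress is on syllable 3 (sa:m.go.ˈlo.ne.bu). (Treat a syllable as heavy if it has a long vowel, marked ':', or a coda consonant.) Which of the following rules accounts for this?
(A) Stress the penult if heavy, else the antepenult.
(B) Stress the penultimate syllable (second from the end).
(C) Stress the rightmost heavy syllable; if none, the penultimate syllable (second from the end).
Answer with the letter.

Rule A → syllable 3 ✓.
Rule B → syllable 4 (observed: 3).
Rule C → syllable 1 (observed: 3).

A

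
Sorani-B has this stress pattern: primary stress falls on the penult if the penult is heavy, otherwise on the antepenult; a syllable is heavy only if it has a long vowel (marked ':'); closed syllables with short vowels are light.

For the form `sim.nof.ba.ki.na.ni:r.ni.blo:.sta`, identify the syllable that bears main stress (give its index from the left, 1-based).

8

Weights: 7 ni L, 8 blo: H, 9 sta L.
The penult (syllable 8, blo:) is heavy, so it takes stress.
Primary stress: syllable 8 → sim.nof.ba.ki.na.ni:r.ni.ˈblo:.sta.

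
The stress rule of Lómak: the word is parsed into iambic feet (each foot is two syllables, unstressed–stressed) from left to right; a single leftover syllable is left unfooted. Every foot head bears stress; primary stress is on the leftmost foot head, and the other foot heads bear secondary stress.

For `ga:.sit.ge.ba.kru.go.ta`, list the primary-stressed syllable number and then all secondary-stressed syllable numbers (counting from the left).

primary 2, secondary 4, 6

Parse left to right into iambic (σˈσ) feet: (ga:.ˈsit) (ge.ˈba) (kru.ˈgo) ta. Syllable 7 is left unfooted.
Foot heads (stressed positions): 2, 4, 6.
End Rule Leftmost: primary stress on the leftmost head = syllable 2.
Secondary stress on 4, 6: ga:.ˈsit.ge.ˌba.kru.ˌgo.ta.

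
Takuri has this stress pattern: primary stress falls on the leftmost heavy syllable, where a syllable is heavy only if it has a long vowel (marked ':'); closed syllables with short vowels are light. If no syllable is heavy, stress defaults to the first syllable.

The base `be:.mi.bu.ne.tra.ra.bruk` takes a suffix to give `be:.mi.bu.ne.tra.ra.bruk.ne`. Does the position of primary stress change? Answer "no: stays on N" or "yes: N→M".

Base `be:.mi.bu.ne.tra.ra.bruk` (7 syllables):
  Weights: 1 be: H, 2 mi L, 3 bu L, 4 ne L, 5 tra L, 6 ra L, 7 bruk L.
  Heavy syllables in the domain: 1. The leftmost is syllable 1 (be:).
  → primary stress on syllable 1.
Suffixed `be:.mi.bu.ne.tra.ra.bruk.ne` (8 syllables):
  Weights: 1 be: H, 2 mi L, 3 bu L, 4 ne L, 5 tra L, 6 ra L, 7 bruk L, 8 ne L.
  Heavy syllables in the domain: 1. The leftmost is syllable 1 (be:).
  → primary stress on syllable 1.

no: stays on 1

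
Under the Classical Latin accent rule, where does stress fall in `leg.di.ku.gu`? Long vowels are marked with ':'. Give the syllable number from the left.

Classical Latin: stress the penult if heavy (long vowel or closed), else the antepenult.
Weights: 2 di L, 3 ku L, 4 gu L.
The penult (syllable 3, ku) is light, so stress falls on the antepenult (syllable 2, di).
Stress on syllable 2: leg.ˈdi.ku.gu.

2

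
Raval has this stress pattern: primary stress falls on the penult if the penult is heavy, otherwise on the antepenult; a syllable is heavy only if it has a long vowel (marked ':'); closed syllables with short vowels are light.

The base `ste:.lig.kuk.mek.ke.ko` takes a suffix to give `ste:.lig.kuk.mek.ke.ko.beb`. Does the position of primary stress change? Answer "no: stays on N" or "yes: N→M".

yes: 4→5

Base `ste:.lig.kuk.mek.ke.ko` (6 syllables):
  Weights: 4 mek L, 5 ke L, 6 ko L.
  The penult (syllable 5, ke) is light, so stress falls on the antepenult (syllable 4, mek).
  → primary stress on syllable 4.
Suffixed `ste:.lig.kuk.mek.ke.ko.beb` (7 syllables):
  Weights: 5 ke L, 6 ko L, 7 beb L.
  The penult (syllable 6, ko) is light, so stress falls on the antepenult (syllable 5, ke).
  → primary stress on syllable 5.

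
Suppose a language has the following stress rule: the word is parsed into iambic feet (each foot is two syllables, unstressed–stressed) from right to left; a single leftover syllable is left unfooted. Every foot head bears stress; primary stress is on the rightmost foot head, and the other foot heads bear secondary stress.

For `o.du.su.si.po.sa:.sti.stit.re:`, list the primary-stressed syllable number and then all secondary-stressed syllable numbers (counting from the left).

primary 9, secondary 3, 5, 7

Parse right to left into iambic (σˈσ) feet: o (du.ˈsu) (si.ˈpo) (sa:.ˈsti) (stit.ˈre:). Syllable 1 is left unfooted.
Foot heads (stressed positions): 3, 5, 7, 9.
End Rule Rightmost: primary stress on the rightmost head = syllable 9.
Secondary stress on 3, 5, 7: o.du.ˌsu.si.ˌpo.sa:.ˌsti.stit.ˈre:.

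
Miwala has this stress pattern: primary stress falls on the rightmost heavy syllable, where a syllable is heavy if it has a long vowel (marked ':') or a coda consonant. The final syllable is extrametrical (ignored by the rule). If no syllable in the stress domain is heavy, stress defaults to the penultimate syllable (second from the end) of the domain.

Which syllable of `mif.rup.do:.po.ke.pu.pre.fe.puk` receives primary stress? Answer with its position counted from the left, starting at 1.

3

The final syllable (9, puk) is extrametrical; the stress domain is syllables 1–8.
Weights: 1 mif H, 2 rup H, 3 do: H, 4 po L, 5 ke L, 6 pu L, 7 pre L, 8 fe L.
Heavy syllables in the domain: 1, 2, 3. The rightmost is syllable 3 (do:).
Primary stress: syllable 3 → mif.rup.ˈdo:.po.ke.pu.pre.fe.puk.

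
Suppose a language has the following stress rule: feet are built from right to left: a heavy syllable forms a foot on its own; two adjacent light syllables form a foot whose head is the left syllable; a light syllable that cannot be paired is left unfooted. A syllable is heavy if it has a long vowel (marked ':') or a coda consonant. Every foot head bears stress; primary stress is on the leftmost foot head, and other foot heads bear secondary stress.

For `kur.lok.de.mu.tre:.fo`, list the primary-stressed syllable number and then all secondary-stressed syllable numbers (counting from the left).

primary 1, secondary 2, 3, 5

Weights: 1 kur H, 2 lok H, 3 de L, 4 mu L, 5 tre: H, 6 fo L.
Parse right to left (heavy = foot alone; LL = one foot; stranded L unfooted): (ˈkur) (ˈlok) (ˈde.mu) (ˈtre:) fo.
Foot heads: 1, 2, 3, 5.
Primary stress on the leftmost head = syllable 1.
Secondary stress on 2, 3, 5: ˈkur.ˌlok.ˌde.mu.ˌtre:.fo.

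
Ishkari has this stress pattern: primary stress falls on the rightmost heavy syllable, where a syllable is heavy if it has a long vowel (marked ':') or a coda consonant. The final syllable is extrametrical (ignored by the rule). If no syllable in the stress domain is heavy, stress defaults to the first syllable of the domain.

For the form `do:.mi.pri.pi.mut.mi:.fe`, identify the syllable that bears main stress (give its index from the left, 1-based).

The final syllable (7, fe) is extrametrical; the stress domain is syllables 1–6.
Weights: 1 do: H, 2 mi L, 3 pri L, 4 pi L, 5 mut H, 6 mi: H.
Heavy syllables in the domain: 1, 5, 6. The rightmost is syllable 6 (mi:).
Primary stress: syllable 6 → do:.mi.pri.pi.mut.ˈmi:.fe.

6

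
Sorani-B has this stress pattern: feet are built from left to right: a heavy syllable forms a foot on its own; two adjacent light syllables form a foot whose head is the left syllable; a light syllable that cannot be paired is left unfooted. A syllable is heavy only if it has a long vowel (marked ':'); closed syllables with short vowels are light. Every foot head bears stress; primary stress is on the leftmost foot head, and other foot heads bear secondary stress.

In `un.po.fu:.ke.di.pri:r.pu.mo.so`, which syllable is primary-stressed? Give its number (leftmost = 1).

1

Weights: 1 un L, 2 po L, 3 fu: H, 4 ke L, 5 di L, 6 pri:r H, 7 pu L, 8 mo L, 9 so L.
Parse left to right (heavy = foot alone; LL = one foot; stranded L unfooted): (ˈun.po) (ˈfu:) (ˈke.di) (ˈpri:r) (ˈpu.mo) so.
Foot heads: 1, 3, 4, 6, 7.
Primary stress on the leftmost head = syllable 1.
Primary stress: syllable 1 → ˈun.po.fu:.ke.di.pri:r.pu.mo.so.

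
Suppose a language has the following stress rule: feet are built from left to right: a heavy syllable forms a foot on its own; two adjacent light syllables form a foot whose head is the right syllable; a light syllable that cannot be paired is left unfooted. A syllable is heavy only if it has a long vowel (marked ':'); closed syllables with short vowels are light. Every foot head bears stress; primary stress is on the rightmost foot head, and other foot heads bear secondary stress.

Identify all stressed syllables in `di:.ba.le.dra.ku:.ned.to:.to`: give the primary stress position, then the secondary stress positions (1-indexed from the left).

Weights: 1 di: H, 2 ba L, 3 le L, 4 dra L, 5 ku: H, 6 ned L, 7 to: H, 8 to L.
Parse left to right (heavy = foot alone; LL = one foot; stranded L unfooted): (ˈdi:) (ba.ˈle) dra (ˈku:) ned (ˈto:) to.
Foot heads: 1, 3, 5, 7.
Primary stress on the rightmost head = syllable 7.
Secondary stress on 1, 3, 5: ˌdi:.ba.ˌle.dra.ˌku:.ned.ˈto:.to.

primary 7, secondary 1, 3, 5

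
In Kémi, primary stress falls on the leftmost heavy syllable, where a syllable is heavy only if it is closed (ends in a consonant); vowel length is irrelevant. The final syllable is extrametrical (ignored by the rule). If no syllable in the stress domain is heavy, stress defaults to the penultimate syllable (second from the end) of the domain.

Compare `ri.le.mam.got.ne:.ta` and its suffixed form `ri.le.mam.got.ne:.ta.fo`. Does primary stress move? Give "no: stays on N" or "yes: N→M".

Base `ri.le.mam.got.ne:.ta` (6 syllables):
  The final syllable (6, ta) is extrametrical; the stress domain is syllables 1–5.
  Weights: 1 ri L, 2 le L, 3 mam H, 4 got H, 5 ne: L.
  Heavy syllables in the domain: 3, 4. The leftmost is syllable 3 (mam).
  → primary stress on syllable 3.
Suffixed `ri.le.mam.got.ne:.ta.fo` (7 syllables):
  The final syllable (7, fo) is extrametrical; the stress domain is syllables 1–6.
  Weights: 1 ri L, 2 le L, 3 mam H, 4 got H, 5 ne: L, 6 ta L.
  Heavy syllables in the domain: 3, 4. The leftmost is syllable 3 (mam).
  → primary stress on syllable 3.

no: stays on 3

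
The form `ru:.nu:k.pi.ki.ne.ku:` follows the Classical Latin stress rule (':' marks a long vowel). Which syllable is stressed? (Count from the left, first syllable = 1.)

Classical Latin: stress the penult if heavy (long vowel or closed), else the antepenult.
Weights: 4 ki L, 5 ne L, 6 ku: H.
The penult (syllable 5, ne) is light, so stress falls on the antepenult (syllable 4, ki).
Stress on syllable 4: ru:.nu:k.pi.ˈki.ne.ku:.

4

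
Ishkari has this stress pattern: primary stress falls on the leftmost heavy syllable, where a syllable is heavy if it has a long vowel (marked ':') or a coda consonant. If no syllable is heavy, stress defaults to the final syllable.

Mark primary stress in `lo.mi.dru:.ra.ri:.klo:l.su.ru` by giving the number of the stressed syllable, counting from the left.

3

Weights: 1 lo L, 2 mi L, 3 dru: H, 4 ra L, 5 ri: H, 6 klo:l H, 7 su L, 8 ru L.
Heavy syllables in the domain: 3, 5, 6. The leftmost is syllable 3 (dru:).
Primary stress: syllable 3 → lo.mi.ˈdru:.ra.ri:.klo:l.su.ru.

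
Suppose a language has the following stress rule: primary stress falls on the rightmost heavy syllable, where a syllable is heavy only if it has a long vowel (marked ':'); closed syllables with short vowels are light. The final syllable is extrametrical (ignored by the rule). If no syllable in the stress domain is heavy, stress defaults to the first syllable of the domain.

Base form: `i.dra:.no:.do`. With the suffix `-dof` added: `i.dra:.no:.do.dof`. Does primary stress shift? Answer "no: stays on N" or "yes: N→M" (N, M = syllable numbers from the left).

Base `i.dra:.no:.do` (4 syllables):
  The final syllable (4, do) is extrametrical; the stress domain is syllables 1–3.
  Weights: 1 i L, 2 dra: H, 3 no: H.
  Heavy syllables in the domain: 2, 3. The rightmost is syllable 3 (no:).
  → primary stress on syllable 3.
Suffixed `i.dra:.no:.do.dof` (5 syllables):
  The final syllable (5, dof) is extrametrical; the stress domain is syllables 1–4.
  Weights: 1 i L, 2 dra: H, 3 no: H, 4 do L.
  Heavy syllables in the domain: 2, 3. The rightmost is syllable 3 (no:).
  → primary stress on syllable 3.

no: stays on 3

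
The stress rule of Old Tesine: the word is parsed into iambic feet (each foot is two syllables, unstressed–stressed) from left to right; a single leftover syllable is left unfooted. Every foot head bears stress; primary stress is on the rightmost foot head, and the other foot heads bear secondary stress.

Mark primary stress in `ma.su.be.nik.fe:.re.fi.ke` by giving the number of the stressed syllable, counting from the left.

8

Parse left to right into iambic (σˈσ) feet: (ma.ˈsu) (be.ˈnik) (fe:.ˈre) (fi.ˈke).
Foot heads (stressed positions): 2, 4, 6, 8.
End Rule Rightmost: primary stress on the rightmost head = syllable 8.
Primary stress: syllable 8 → ma.su.be.nik.fe:.re.fi.ˈke.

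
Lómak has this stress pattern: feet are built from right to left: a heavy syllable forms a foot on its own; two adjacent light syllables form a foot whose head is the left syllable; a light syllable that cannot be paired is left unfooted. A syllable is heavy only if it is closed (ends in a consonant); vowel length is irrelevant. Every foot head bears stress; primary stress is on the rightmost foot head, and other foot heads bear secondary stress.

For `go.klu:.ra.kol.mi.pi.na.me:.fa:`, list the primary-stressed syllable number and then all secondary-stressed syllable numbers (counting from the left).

Weights: 1 go L, 2 klu: L, 3 ra L, 4 kol H, 5 mi L, 6 pi L, 7 na L, 8 me: L, 9 fa: L.
Parse right to left (heavy = foot alone; LL = one foot; stranded L unfooted): go (ˈklu:.ra) (ˈkol) mi (ˈpi.na) (ˈme:.fa:).
Foot heads: 2, 4, 6, 8.
Primary stress on the rightmost head = syllable 8.
Secondary stress on 2, 4, 6: go.ˌklu:.ra.ˌkol.mi.ˌpi.na.ˈme:.fa:.

primary 8, secondary 2, 4, 6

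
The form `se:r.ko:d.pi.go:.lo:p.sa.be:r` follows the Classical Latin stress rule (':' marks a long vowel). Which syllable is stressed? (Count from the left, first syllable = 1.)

5

Classical Latin: stress the penult if heavy (long vowel or closed), else the antepenult.
Weights: 5 lo:p H, 6 sa L, 7 be:r H.
The penult (syllable 6, sa) is light, so stress falls on the antepenult (syllable 5, lo:p).
Stress on syllable 5: se:r.ko:d.pi.go:.ˈlo:p.sa.be:r.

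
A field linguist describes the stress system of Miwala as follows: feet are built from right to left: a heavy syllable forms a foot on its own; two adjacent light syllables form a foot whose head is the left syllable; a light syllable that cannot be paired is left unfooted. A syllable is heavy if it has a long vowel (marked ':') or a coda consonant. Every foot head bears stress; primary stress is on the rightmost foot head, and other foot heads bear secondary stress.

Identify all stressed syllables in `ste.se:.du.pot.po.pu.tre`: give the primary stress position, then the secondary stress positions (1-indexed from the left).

primary 6, secondary 2, 4

Weights: 1 ste L, 2 se: H, 3 du L, 4 pot H, 5 po L, 6 pu L, 7 tre L.
Parse right to left (heavy = foot alone; LL = one foot; stranded L unfooted): ste (ˈse:) du (ˈpot) po (ˈpu.tre).
Foot heads: 2, 4, 6.
Primary stress on the rightmost head = syllable 6.
Secondary stress on 2, 4: ste.ˌse:.du.ˌpot.po.ˈpu.tre.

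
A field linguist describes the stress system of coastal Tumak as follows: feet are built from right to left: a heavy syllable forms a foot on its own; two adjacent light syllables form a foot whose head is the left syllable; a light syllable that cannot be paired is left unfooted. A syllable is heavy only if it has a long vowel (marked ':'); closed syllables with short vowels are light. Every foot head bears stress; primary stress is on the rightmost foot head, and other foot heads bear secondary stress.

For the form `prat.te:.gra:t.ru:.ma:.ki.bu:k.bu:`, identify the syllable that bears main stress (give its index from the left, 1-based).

8

Weights: 1 prat L, 2 te: H, 3 gra:t H, 4 ru: H, 5 ma: H, 6 ki L, 7 bu:k H, 8 bu: H.
Parse right to left (heavy = foot alone; LL = one foot; stranded L unfooted): prat (ˈte:) (ˈgra:t) (ˈru:) (ˈma:) ki (ˈbu:k) (ˈbu:).
Foot heads: 2, 3, 4, 5, 7, 8.
Primary stress on the rightmost head = syllable 8.
Primary stress: syllable 8 → prat.te:.gra:t.ru:.ma:.ki.bu:k.ˈbu:.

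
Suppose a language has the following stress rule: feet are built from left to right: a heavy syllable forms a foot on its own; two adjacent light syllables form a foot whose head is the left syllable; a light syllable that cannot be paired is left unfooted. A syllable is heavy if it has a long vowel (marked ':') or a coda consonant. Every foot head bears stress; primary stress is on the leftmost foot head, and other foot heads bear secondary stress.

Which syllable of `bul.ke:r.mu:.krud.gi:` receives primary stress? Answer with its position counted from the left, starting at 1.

1

Weights: 1 bul H, 2 ke:r H, 3 mu: H, 4 krud H, 5 gi: H.
Parse left to right (heavy = foot alone; LL = one foot; stranded L unfooted): (ˈbul) (ˈke:r) (ˈmu:) (ˈkrud) (ˈgi:).
Foot heads: 1, 2, 3, 4, 5.
Primary stress on the leftmost head = syllable 1.
Primary stress: syllable 1 → ˈbul.ke:r.mu:.krud.gi:.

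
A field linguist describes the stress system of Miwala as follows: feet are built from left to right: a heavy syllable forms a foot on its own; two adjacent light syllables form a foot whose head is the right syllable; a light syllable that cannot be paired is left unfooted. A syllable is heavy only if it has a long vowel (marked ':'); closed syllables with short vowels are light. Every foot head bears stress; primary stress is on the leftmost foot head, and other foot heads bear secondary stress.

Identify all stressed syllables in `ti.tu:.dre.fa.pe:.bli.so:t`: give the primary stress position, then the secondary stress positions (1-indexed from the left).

primary 2, secondary 4, 5, 7

Weights: 1 ti L, 2 tu: H, 3 dre L, 4 fa L, 5 pe: H, 6 bli L, 7 so:t H.
Parse left to right (heavy = foot alone; LL = one foot; stranded L unfooted): ti (ˈtu:) (dre.ˈfa) (ˈpe:) bli (ˈso:t).
Foot heads: 2, 4, 5, 7.
Primary stress on the leftmost head = syllable 2.
Secondary stress on 4, 5, 7: ti.ˈtu:.dre.ˌfa.ˌpe:.bli.ˌso:t.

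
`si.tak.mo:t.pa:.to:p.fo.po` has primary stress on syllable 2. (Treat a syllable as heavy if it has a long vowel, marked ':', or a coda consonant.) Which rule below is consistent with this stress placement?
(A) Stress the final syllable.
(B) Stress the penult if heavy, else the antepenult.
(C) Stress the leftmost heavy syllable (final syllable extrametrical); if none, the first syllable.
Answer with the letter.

C

Rule A → syllable 7 (observed: 2).
Rule B → syllable 5 (observed: 2).
Rule C → syllable 2 ✓.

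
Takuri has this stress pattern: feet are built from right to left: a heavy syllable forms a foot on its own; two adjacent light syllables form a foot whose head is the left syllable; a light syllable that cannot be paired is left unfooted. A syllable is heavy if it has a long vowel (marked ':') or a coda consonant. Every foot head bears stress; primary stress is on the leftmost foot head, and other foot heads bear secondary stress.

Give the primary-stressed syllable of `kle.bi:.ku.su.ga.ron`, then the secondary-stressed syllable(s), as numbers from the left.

primary 2, secondary 4, 6

Weights: 1 kle L, 2 bi: H, 3 ku L, 4 su L, 5 ga L, 6 ron H.
Parse right to left (heavy = foot alone; LL = one foot; stranded L unfooted): kle (ˈbi:) ku (ˈsu.ga) (ˈron).
Foot heads: 2, 4, 6.
Primary stress on the leftmost head = syllable 2.
Secondary stress on 4, 6: kle.ˈbi:.ku.ˌsu.ga.ˌron.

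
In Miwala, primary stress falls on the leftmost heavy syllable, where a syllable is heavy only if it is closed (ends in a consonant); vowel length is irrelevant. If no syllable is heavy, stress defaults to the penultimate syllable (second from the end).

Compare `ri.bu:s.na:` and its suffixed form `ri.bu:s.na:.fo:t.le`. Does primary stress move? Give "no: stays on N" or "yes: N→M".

Base `ri.bu:s.na:` (3 syllables):
  Weights: 1 ri L, 2 bu:s H, 3 na: L.
  Heavy syllables in the domain: 2. The leftmost is syllable 2 (bu:s).
  → primary stress on syllable 2.
Suffixed `ri.bu:s.na:.fo:t.le` (5 syllables):
  Weights: 1 ri L, 2 bu:s H, 3 na: L, 4 fo:t H, 5 le L.
  Heavy syllables in the domain: 2, 4. The leftmost is syllable 2 (bu:s).
  → primary stress on syllable 2.

no: stays on 2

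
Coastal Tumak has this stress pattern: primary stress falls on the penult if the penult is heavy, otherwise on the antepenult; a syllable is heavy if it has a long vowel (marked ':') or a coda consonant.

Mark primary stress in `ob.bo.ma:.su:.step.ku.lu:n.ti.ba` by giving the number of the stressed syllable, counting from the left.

Weights: 7 lu:n H, 8 ti L, 9 ba L.
The penult (syllable 8, ti) is light, so stress falls on the antepenult (syllable 7, lu:n).
Primary stress: syllable 7 → ob.bo.ma:.su:.step.ku.ˈlu:n.ti.ba.

7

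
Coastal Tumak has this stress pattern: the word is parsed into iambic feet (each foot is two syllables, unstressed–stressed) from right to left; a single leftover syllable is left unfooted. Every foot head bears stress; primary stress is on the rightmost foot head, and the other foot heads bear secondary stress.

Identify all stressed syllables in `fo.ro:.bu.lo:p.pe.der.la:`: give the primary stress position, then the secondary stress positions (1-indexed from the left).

primary 7, secondary 3, 5

Parse right to left into iambic (σˈσ) feet: fo (ro:.ˈbu) (lo:p.ˈpe) (der.ˈla:). Syllable 1 is left unfooted.
Foot heads (stressed positions): 3, 5, 7.
End Rule Rightmost: primary stress on the rightmost head = syllable 7.
Secondary stress on 3, 5: fo.ro:.ˌbu.lo:p.ˌpe.der.ˈla:.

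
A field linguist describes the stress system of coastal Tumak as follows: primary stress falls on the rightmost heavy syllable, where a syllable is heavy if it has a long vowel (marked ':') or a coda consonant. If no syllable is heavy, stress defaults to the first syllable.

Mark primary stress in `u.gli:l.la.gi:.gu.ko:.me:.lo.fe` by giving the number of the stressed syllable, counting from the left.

Weights: 1 u L, 2 gli:l H, 3 la L, 4 gi: H, 5 gu L, 6 ko: H, 7 me: H, 8 lo L, 9 fe L.
Heavy syllables in the domain: 2, 4, 6, 7. The rightmost is syllable 7 (me:).
Primary stress: syllable 7 → u.gli:l.la.gi:.gu.ko:.ˈme:.lo.fe.

7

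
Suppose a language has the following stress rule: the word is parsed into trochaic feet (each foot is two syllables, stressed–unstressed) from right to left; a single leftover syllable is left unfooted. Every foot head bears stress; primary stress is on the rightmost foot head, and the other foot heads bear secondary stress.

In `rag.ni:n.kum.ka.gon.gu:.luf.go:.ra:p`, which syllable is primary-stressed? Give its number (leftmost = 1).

8

Parse right to left into trochaic (ˈσσ) feet: rag (ˈni:n.kum) (ˈka.gon) (ˈgu:.luf) (ˈgo:.ra:p). Syllable 1 is left unfooted.
Foot heads (stressed positions): 2, 4, 6, 8.
End Rule Rightmost: primary stress on the rightmost head = syllable 8.
Primary stress: syllable 8 → rag.ni:n.kum.ka.gon.gu:.luf.ˈgo:.ra:p.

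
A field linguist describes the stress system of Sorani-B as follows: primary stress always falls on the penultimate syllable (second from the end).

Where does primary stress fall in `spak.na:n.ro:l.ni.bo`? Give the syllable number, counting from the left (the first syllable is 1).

4

The word has 5 syllables; the penultimate syllable (second from the end) is syllable 4 (ni).
Primary stress: syllable 4 → spak.na:n.ro:l.ˈni.bo.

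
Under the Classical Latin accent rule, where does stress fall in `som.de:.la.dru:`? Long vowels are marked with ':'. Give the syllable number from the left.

2

Classical Latin: stress the penult if heavy (long vowel or closed), else the antepenult.
Weights: 2 de: H, 3 la L, 4 dru: H.
The penult (syllable 3, la) is light, so stress falls on the antepenult (syllable 2, de:).
Stress on syllable 2: som.ˈde:.la.dru:.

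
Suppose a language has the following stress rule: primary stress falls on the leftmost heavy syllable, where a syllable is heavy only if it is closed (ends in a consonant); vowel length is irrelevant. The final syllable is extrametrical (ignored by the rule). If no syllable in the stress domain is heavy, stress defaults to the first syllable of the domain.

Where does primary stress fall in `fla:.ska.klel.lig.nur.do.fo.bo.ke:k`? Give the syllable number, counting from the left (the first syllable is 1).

The final syllable (9, ke:k) is extrametrical; the stress domain is syllables 1–8.
Weights: 1 fla: L, 2 ska L, 3 klel H, 4 lig H, 5 nur H, 6 do L, 7 fo L, 8 bo L.
Heavy syllables in the domain: 3, 4, 5. The leftmost is syllable 3 (klel).
Primary stress: syllable 3 → fla:.ska.ˈklel.lig.nur.do.fo.bo.ke:k.

3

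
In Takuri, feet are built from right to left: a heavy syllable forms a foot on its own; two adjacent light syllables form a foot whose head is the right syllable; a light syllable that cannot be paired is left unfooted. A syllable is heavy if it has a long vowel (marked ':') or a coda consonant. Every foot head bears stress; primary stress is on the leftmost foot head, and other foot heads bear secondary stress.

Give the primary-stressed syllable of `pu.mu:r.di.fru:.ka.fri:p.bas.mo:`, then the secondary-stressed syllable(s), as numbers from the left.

Weights: 1 pu L, 2 mu:r H, 3 di L, 4 fru: H, 5 ka L, 6 fri:p H, 7 bas H, 8 mo: H.
Parse right to left (heavy = foot alone; LL = one foot; stranded L unfooted): pu (ˈmu:r) di (ˈfru:) ka (ˈfri:p) (ˈbas) (ˈmo:).
Foot heads: 2, 4, 6, 7, 8.
Primary stress on the leftmost head = syllable 2.
Secondary stress on 4, 6, 7, 8: pu.ˈmu:r.di.ˌfru:.ka.ˌfri:p.ˌbas.ˌmo:.

primary 2, secondary 4, 6, 7, 8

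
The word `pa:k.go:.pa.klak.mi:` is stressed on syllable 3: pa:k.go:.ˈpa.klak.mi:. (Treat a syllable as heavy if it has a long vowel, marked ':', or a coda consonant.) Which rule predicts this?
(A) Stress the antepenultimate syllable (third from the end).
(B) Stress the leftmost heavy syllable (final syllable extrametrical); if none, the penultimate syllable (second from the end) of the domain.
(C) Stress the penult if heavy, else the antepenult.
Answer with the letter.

Rule A → syllable 3 ✓.
Rule B → syllable 1 (observed: 3).
Rule C → syllable 4 (observed: 3).

A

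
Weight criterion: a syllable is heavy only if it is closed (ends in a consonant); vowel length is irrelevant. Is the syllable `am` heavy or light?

`am`: short vowel, closed (coda /m/). Closed (coda /m/) → heavy.

heavy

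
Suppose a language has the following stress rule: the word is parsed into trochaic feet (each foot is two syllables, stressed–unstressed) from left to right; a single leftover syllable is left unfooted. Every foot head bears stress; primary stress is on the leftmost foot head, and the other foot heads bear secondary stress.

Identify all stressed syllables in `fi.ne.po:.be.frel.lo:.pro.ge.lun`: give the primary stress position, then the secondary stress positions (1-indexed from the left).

Parse left to right into trochaic (ˈσσ) feet: (ˈfi.ne) (ˈpo:.be) (ˈfrel.lo:) (ˈpro.ge) lun. Syllable 9 is left unfooted.
Foot heads (stressed positions): 1, 3, 5, 7.
End Rule Leftmost: primary stress on the leftmost head = syllable 1.
Secondary stress on 3, 5, 7: ˈfi.ne.ˌpo:.be.ˌfrel.lo:.ˌpro.ge.lun.

primary 1, secondary 3, 5, 7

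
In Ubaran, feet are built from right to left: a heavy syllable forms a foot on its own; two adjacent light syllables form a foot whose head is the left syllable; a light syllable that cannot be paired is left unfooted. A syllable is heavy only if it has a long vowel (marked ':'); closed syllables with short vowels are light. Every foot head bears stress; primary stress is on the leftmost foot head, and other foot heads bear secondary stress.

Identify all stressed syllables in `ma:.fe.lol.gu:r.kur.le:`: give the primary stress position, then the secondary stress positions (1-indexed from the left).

Weights: 1 ma: H, 2 fe L, 3 lol L, 4 gu:r H, 5 kur L, 6 le: H.
Parse right to left (heavy = foot alone; LL = one foot; stranded L unfooted): (ˈma:) (ˈfe.lol) (ˈgu:r) kur (ˈle:).
Foot heads: 1, 2, 4, 6.
Primary stress on the leftmost head = syllable 1.
Secondary stress on 2, 4, 6: ˈma:.ˌfe.lol.ˌgu:r.kur.ˌle:.

primary 1, secondary 2, 4, 6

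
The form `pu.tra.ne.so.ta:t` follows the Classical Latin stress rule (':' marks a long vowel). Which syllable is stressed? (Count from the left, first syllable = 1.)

Classical Latin: stress the penult if heavy (long vowel or closed), else the antepenult.
Weights: 3 ne L, 4 so L, 5 ta:t H.
The penult (syllable 4, so) is light, so stress falls on the antepenult (syllable 3, ne).
Stress on syllable 3: pu.tra.ˈne.so.ta:t.

3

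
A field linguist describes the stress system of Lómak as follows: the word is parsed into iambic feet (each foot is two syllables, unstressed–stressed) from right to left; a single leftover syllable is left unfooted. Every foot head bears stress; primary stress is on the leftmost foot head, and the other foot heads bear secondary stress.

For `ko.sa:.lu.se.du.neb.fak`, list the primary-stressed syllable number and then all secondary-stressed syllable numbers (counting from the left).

Parse right to left into iambic (σˈσ) feet: ko (sa:.ˈlu) (se.ˈdu) (neb.ˈfak). Syllable 1 is left unfooted.
Foot heads (stressed positions): 3, 5, 7.
End Rule Leftmost: primary stress on the leftmost head = syllable 3.
Secondary stress on 5, 7: ko.sa:.ˈlu.se.ˌdu.neb.ˌfak.

primary 3, secondary 5, 7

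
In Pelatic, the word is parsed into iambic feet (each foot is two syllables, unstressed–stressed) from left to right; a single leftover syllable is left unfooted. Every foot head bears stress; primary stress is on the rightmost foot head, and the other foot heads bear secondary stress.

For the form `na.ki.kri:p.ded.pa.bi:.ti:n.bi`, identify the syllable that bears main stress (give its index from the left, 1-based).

Parse left to right into iambic (σˈσ) feet: (na.ˈki) (kri:p.ˈded) (pa.ˈbi:) (ti:n.ˈbi).
Foot heads (stressed positions): 2, 4, 6, 8.
End Rule Rightmost: primary stress on the rightmost head = syllable 8.
Primary stress: syllable 8 → na.ki.kri:p.ded.pa.bi:.ti:n.ˈbi.

8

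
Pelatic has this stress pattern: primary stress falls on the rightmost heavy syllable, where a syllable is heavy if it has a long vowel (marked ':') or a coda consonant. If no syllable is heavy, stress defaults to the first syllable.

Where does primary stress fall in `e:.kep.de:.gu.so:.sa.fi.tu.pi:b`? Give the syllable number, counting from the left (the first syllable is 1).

9

Weights: 1 e: H, 2 kep H, 3 de: H, 4 gu L, 5 so: H, 6 sa L, 7 fi L, 8 tu L, 9 pi:b H.
Heavy syllables in the domain: 1, 2, 3, 5, 9. The rightmost is syllable 9 (pi:b).
Primary stress: syllable 9 → e:.kep.de:.gu.so:.sa.fi.tu.ˈpi:b.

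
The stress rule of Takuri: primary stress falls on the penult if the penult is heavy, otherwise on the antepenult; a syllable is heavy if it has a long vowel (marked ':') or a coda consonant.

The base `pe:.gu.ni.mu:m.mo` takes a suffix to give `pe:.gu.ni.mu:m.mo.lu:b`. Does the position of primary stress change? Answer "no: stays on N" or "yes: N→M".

no: stays on 4

Base `pe:.gu.ni.mu:m.mo` (5 syllables):
  Weights: 3 ni L, 4 mu:m H, 5 mo L.
  The penult (syllable 4, mu:m) is heavy, so it takes stress.
  → primary stress on syllable 4.
Suffixed `pe:.gu.ni.mu:m.mo.lu:b` (6 syllables):
  Weights: 4 mu:m H, 5 mo L, 6 lu:b H.
  The penult (syllable 5, mo) is light, so stress falls on the antepenult (syllable 4, mu:m).
  → primary stress on syllable 4.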